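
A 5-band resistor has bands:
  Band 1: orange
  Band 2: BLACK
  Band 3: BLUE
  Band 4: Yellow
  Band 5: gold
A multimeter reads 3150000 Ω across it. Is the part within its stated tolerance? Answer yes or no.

Orange → 3 (first significant figure)
Black → 0 (second significant figure)
Blue → 6 (third significant figure)
Yellow → ×10^4 multiplier
Gold → ±5% tolerance
306 × 10000 = 3060000 Ω
Allowed range: 2907000 Ω to 3213000 Ω.
3150000 Ω lies inside that range.

yes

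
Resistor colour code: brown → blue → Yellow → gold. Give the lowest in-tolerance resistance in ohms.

152000 Ω

Brown → 1 (first significant figure)
Blue → 6 (second significant figure)
Yellow → ×10^4 multiplier
Gold → ±5% tolerance
16 × 10000 = 160000 Ω
Lowest = 160000 × (1 − 5/100) = 152000 Ω.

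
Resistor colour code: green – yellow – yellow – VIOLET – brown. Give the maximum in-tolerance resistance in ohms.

5494400000 Ω

Green → 5 (first significant figure)
Yellow → 4 (second significant figure)
Yellow → 4 (third significant figure)
Violet → ×10^7 multiplier
Brown → ±1% tolerance
544 × 10000000 = 5440000000 Ω
Maximum = 5440000000 × (1 + 1/100) = 5494400000 Ω.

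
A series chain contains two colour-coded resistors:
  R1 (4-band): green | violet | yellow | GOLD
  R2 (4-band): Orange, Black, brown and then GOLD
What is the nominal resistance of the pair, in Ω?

570300 Ω

R1: green, violet → 57; yellow ×10^4 → 570000 Ω.
R2: orange, black → 30; brown ×10 → 300 Ω.
Series: 570000 + 300 = 570300 Ω.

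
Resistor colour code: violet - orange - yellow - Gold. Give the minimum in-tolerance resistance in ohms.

693500 Ω

Violet → 7 (first significant figure)
Orange → 3 (second significant figure)
Yellow → ×10^4 multiplier
Gold → ±5% tolerance
73 × 10000 = 730000 Ω
Minimum = 730000 × (1 − 5/100) = 693500 Ω.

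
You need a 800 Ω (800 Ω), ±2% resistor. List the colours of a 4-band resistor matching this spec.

grey, black, brown, red

800 Ω = 80 × 10^1.
8 → grey
0 → black
Multiplier 10^1 → brown.
±2% tolerance → red.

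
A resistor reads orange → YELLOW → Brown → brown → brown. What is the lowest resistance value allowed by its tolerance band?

3375.9 Ω

Orange → 3 (first significant figure)
Yellow → 4 (second significant figure)
Brown → 1 (third significant figure)
Brown → ×10 multiplier
Brown → ±1% tolerance
341 × 10 = 3410 Ω
Lowest = 3410 × (1 − 1/100) = 3375.9 Ω.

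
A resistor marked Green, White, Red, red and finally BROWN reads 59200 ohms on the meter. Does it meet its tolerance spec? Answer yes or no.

Green → 5 (first significant figure)
White → 9 (second significant figure)
Red → 2 (third significant figure)
Red → ×10^2 multiplier
Brown → ±1% tolerance
592 × 100 = 59200 Ω
Allowed range: 58608 Ω to 59792 Ω.
59200 ohms lies inside that range.

yes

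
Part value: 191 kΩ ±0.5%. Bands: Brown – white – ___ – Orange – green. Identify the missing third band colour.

brown

191000 Ω = 191 × 10^3.
The third band gives digit 1 of the significand, and 1 is brown.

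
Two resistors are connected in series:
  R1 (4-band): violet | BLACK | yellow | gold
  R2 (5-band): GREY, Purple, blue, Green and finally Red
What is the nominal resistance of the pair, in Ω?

R1: violet, black → 70; yellow ×10^4 → 700000 Ω.
R2: grey, violet, blue → 876; green ×10^5 → 87600000 Ω.
Series: 700000 + 87600000 = 88300000 Ω.

88300000 Ω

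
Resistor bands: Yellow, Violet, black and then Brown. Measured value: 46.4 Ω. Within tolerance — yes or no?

no

Yellow → 4 (first significant figure)
Violet → 7 (second significant figure)
Black → ×1 multiplier
Brown → ±1% tolerance
47 × 1 = 47 Ω
Allowed range: 46.53 Ω to 47.47 Ω.
46.4 Ω lies outside that range.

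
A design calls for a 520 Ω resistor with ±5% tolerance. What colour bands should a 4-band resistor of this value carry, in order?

520 Ω = 52 × 10^1.
5 → green
2 → red
Multiplier 10^1 → brown.
±5% tolerance → gold.

green, red, brown, gold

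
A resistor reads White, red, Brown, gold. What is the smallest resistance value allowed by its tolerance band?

874 Ω

White → 9 (first significant figure)
Red → 2 (second significant figure)
Brown → ×10 multiplier
Gold → ±5% tolerance
92 × 10 = 920 Ω
Smallest = 920 × (1 − 5/100) = 874 Ω.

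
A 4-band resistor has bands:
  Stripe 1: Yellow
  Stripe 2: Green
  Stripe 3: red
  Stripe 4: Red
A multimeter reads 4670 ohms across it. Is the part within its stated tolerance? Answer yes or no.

Yellow → 4 (first significant figure)
Green → 5 (second significant figure)
Red → ×10^2 multiplier
Red → ±2% tolerance
45 × 100 = 4500 Ω
Allowed range: 4410 Ω to 4590 Ω.
4670 ohms lies outside that range.

no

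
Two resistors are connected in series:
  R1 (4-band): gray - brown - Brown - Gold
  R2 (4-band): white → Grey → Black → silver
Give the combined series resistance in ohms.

R1: grey, brown → 81; brown ×10 → 810 Ω.
R2: white, grey → 98; black ×1 → 98 Ω.
Series: 810 + 98 = 908 Ω.

908 Ω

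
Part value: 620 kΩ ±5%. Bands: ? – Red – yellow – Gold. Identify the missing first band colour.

blue

620000 Ω = 62 × 10^4.
The first band gives digit 6 of the significand, and 6 is blue.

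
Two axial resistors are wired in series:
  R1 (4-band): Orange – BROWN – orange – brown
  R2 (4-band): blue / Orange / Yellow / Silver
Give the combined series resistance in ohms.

661000 Ω

R1: orange, brown → 31; orange ×10^3 → 31000 Ω.
R2: blue, orange → 63; yellow ×10^4 → 630000 Ω.
Series: 31000 + 630000 = 661000 Ω.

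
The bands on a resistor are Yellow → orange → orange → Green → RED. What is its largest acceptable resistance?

44166000 Ω

Yellow → 4 (first significant figure)
Orange → 3 (second significant figure)
Orange → 3 (third significant figure)
Green → ×10^5 multiplier
Red → ±2% tolerance
433 × 100000 = 43300000 Ω
Largest = 43300000 × (1 + 2/100) = 44166000 Ω.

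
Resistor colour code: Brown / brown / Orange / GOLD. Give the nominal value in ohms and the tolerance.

11000 Ω ±5%

Brown → 1 (first significant figure)
Brown → 1 (second significant figure)
Orange → ×10^3 multiplier
Gold → ±5% tolerance
11 × 1000 = 11000 Ω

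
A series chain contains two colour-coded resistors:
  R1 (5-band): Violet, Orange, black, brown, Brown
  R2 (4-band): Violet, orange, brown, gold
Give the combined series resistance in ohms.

8030 Ω

R1: violet, orange, black → 730; brown ×10 → 7300 Ω.
R2: violet, orange → 73; brown ×10 → 730 Ω.
Series: 7300 + 730 = 8030 Ω.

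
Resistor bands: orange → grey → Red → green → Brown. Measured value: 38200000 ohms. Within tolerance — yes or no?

yes

Orange → 3 (first significant figure)
Grey → 8 (second significant figure)
Red → 2 (third significant figure)
Green → ×10^5 multiplier
Brown → ±1% tolerance
382 × 100000 = 38200000 Ω
Allowed range: 37818000 Ω to 38582000 Ω.
38200000 ohms lies inside that range.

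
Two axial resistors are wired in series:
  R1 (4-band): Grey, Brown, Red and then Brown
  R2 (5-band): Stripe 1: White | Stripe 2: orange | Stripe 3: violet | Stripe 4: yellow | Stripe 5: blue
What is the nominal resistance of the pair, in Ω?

9378100 Ω

R1: grey, brown → 81; red ×10^2 → 8100 Ω.
R2: white, orange, violet → 937; yellow ×10^4 → 9370000 Ω.
Series: 8100 + 9370000 = 9378100 Ω.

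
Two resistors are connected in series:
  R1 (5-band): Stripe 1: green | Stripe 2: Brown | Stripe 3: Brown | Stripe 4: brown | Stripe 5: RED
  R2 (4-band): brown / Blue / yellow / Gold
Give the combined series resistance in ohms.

R1: green, brown, brown → 511; brown ×10 → 5110 Ω.
R2: brown, blue → 16; yellow ×10^4 → 160000 Ω.
Series: 5110 + 160000 = 165110 Ω.

165110 Ω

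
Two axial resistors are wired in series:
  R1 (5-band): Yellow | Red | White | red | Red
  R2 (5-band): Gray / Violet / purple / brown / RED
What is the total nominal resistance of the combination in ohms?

51670 Ω

R1: yellow, red, white → 429; red ×10^2 → 42900 Ω.
R2: grey, violet, violet → 877; brown ×10 → 8770 Ω.
Series: 42900 + 8770 = 51670 Ω.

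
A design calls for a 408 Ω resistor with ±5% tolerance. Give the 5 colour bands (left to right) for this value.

408 Ω = 408 × 10^0.
4 → yellow
0 → black
8 → grey
Multiplier 10^0 → black.
±5% tolerance → gold.

yellow, black, grey, black, gold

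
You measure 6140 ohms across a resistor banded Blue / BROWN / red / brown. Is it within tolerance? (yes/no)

Blue → 6 (first significant figure)
Brown → 1 (second significant figure)
Red → ×10^2 multiplier
Brown → ±1% tolerance
61 × 100 = 6100 Ω
Allowed range: 6039 Ω to 6161 Ω.
6140 ohms lies inside that range.

yes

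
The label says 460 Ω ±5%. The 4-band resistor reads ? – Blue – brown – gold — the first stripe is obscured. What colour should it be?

yellow

460 Ω = 46 × 10^1.
The first band gives digit 4 of the significand, and 4 is yellow.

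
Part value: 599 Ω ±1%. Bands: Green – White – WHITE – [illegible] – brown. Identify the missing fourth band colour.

599 Ω = 599 × 10^0.
The fourth band is the multiplier, 10^0, which is black.

black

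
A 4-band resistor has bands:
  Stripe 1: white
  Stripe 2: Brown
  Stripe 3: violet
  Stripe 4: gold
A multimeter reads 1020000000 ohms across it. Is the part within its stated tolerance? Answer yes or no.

White → 9 (first significant figure)
Brown → 1 (second significant figure)
Violet → ×10^7 multiplier
Gold → ±5% tolerance
91 × 10000000 = 910000000 Ω
Allowed range: 864500000 Ω to 955500000 Ω.
1020000000 ohms lies outside that range.

no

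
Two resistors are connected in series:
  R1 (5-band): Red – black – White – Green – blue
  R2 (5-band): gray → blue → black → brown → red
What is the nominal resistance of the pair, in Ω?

20908600 Ω

R1: red, black, white → 209; green ×10^5 → 20900000 Ω.
R2: grey, blue, black → 860; brown ×10 → 8600 Ω.
Series: 20900000 + 8600 = 20908600 Ω.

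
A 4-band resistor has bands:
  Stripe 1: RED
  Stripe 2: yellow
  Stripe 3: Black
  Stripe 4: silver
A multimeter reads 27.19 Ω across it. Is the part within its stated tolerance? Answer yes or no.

no

Red → 2 (first significant figure)
Yellow → 4 (second significant figure)
Black → ×1 multiplier
Silver → ±10% tolerance
24 × 1 = 24 Ω
Allowed range: 21.6 Ω to 26.4 Ω.
27.19 Ω lies outside that range.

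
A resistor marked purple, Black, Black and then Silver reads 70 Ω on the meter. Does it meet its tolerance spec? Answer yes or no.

yes

Violet → 7 (first significant figure)
Black → 0 (second significant figure)
Black → ×1 multiplier
Silver → ±10% tolerance
70 × 1 = 70 Ω
Allowed range: 63 Ω to 77 Ω.
70 Ω lies inside that range.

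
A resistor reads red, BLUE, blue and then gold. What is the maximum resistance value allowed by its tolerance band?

27300000 Ω

Red → 2 (first significant figure)
Blue → 6 (second significant figure)
Blue → ×10^6 multiplier
Gold → ±5% tolerance
26 × 1000000 = 26000000 Ω
Maximum = 26000000 × (1 + 5/100) = 27300000 Ω.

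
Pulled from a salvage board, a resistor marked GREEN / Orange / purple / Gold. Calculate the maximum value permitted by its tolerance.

556500000 Ω

Green → 5 (first significant figure)
Orange → 3 (second significant figure)
Violet → ×10^7 multiplier
Gold → ±5% tolerance
53 × 10000000 = 530000000 Ω
Maximum = 530000000 × (1 + 5/100) = 556500000 Ω.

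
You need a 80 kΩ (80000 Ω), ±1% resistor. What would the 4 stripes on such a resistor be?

grey, black, orange, brown

80000 Ω = 80 × 10^3.
8 → grey
0 → black
Multiplier 10^3 → orange.
±1% tolerance → brown.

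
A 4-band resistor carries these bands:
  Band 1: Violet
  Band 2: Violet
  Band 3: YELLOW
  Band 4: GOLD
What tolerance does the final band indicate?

±5%

The last band, gold, is the tolerance band.
Gold corresponds to ±5%.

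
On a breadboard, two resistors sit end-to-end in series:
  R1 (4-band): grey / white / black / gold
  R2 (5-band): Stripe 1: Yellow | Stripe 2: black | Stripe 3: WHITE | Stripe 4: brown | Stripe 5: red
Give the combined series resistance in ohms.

4179 Ω

R1: grey, white → 89; black ×1 → 89 Ω.
R2: yellow, black, white → 409; brown ×10 → 4090 Ω.
Series: 89 + 4090 = 4179 Ω.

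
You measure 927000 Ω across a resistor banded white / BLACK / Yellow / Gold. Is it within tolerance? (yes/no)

yes

White → 9 (first significant figure)
Black → 0 (second significant figure)
Yellow → ×10^4 multiplier
Gold → ±5% tolerance
90 × 10000 = 900000 Ω
Allowed range: 855000 Ω to 945000 Ω.
927000 Ω lies inside that range.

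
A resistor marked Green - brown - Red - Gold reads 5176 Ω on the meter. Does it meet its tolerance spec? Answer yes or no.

yes

Green → 5 (first significant figure)
Brown → 1 (second significant figure)
Red → ×10^2 multiplier
Gold → ±5% tolerance
51 × 100 = 5100 Ω
Allowed range: 4845 Ω to 5355 Ω.
5176 Ω lies inside that range.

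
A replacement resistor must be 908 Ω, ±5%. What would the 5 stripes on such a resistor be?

white, black, grey, black, gold

908 Ω = 908 × 10^0.
9 → white
0 → black
8 → grey
Multiplier 10^0 → black.
±5% tolerance → gold.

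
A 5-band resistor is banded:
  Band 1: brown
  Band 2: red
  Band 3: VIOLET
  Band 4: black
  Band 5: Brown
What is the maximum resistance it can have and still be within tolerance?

128.27 Ω

Brown → 1 (first significant figure)
Red → 2 (second significant figure)
Violet → 7 (third significant figure)
Black → ×1 multiplier
Brown → ±1% tolerance
127 × 1 = 127 Ω
Maximum = 127 × (1 + 1/100) = 128.27 Ω.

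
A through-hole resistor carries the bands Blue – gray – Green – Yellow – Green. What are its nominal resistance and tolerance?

6850000 Ω ±0.5%

Blue → 6 (first significant figure)
Grey → 8 (second significant figure)
Green → 5 (third significant figure)
Yellow → ×10^4 multiplier
Green → ±0.5% tolerance
685 × 10000 = 6850000 Ω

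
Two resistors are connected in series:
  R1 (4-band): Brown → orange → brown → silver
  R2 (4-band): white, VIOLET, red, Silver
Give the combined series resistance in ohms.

R1: brown, orange → 13; brown ×10 → 130 Ω.
R2: white, violet → 97; red ×10^2 → 9700 Ω.
Series: 130 + 9700 = 9830 Ω.

9830 Ω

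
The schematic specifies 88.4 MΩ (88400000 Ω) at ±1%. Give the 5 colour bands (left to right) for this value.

88400000 Ω = 884 × 10^5.
8 → grey
8 → grey
4 → yellow
Multiplier 10^5 → green.
±1% tolerance → brown.

grey, grey, yellow, green, brown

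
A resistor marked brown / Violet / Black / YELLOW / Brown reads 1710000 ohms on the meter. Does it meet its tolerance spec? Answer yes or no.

yes

Brown → 1 (first significant figure)
Violet → 7 (second significant figure)
Black → 0 (third significant figure)
Yellow → ×10^4 multiplier
Brown → ±1% tolerance
170 × 10000 = 1700000 Ω
Allowed range: 1683000 Ω to 1717000 Ω.
1710000 ohms lies inside that range.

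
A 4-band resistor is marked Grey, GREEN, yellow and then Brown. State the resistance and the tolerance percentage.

Grey → 8 (first significant figure)
Green → 5 (second significant figure)
Yellow → ×10^4 multiplier
Brown → ±1% tolerance
85 × 10000 = 850000 Ω

850000 Ω ±1%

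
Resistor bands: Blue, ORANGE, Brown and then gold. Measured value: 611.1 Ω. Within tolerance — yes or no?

yes

Blue → 6 (first significant figure)
Orange → 3 (second significant figure)
Brown → ×10 multiplier
Gold → ±5% tolerance
63 × 10 = 630 Ω
Allowed range: 598.5 Ω to 661.5 Ω.
611.1 Ω lies inside that range.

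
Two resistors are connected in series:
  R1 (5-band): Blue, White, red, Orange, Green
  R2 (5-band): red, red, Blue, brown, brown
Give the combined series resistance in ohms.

R1: blue, white, red → 692; orange ×10^3 → 692000 Ω.
R2: red, red, blue → 226; brown ×10 → 2260 Ω.
Series: 692000 + 2260 = 694260 Ω.

694260 Ω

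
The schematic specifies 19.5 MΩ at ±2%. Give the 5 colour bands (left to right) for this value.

19500000 Ω = 195 × 10^5.
1 → brown
9 → white
5 → green
Multiplier 10^5 → green.
±2% tolerance → red.

brown, white, green, green, red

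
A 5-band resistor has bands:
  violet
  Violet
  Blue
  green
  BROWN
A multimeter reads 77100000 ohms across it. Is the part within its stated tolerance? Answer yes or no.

Violet → 7 (first significant figure)
Violet → 7 (second significant figure)
Blue → 6 (third significant figure)
Green → ×10^5 multiplier
Brown → ±1% tolerance
776 × 100000 = 77600000 Ω
Allowed range: 76824000 Ω to 78376000 Ω.
77100000 ohms lies inside that range.

yes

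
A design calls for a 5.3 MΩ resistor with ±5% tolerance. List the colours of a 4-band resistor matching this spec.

green, orange, green, gold

5300000 Ω = 53 × 10^5.
5 → green
3 → orange
Multiplier 10^5 → green.
±5% tolerance → gold.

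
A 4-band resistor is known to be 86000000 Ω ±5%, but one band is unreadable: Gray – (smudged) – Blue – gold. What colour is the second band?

blue

86000000 Ω = 86 × 10^6.
The second band gives digit 6 of the significand, and 6 is blue.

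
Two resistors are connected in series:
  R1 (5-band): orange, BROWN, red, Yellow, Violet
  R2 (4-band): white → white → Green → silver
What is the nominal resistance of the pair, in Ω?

13020000 Ω

R1: orange, brown, red → 312; yellow ×10^4 → 3120000 Ω.
R2: white, white → 99; green ×10^5 → 9900000 Ω.
Series: 3120000 + 9900000 = 13020000 Ω.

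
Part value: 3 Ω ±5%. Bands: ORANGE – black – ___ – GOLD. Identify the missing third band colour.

gold

3 Ω = 30 × 10^-1.
The third band is the multiplier, 10^-1, which is gold.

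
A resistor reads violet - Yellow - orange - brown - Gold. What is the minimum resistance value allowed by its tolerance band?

Violet → 7 (first significant figure)
Yellow → 4 (second significant figure)
Orange → 3 (third significant figure)
Brown → ×10 multiplier
Gold → ±5% tolerance
743 × 10 = 7430 Ω
Minimum = 7430 × (1 − 5/100) = 7058.5 Ω.

7058.5 Ω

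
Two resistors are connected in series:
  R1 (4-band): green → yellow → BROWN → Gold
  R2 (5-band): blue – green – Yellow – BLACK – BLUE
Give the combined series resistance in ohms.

R1: green, yellow → 54; brown ×10 → 540 Ω.
R2: blue, green, yellow → 654; black ×1 → 654 Ω.
Series: 540 + 654 = 1194 Ω.

1194 Ω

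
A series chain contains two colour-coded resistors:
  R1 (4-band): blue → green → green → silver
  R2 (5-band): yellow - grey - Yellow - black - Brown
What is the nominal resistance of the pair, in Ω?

R1: blue, green → 65; green ×10^5 → 6500000 Ω.
R2: yellow, grey, yellow → 484; black ×1 → 484 Ω.
Series: 6500000 + 484 = 6500484 Ω.

6500484 Ω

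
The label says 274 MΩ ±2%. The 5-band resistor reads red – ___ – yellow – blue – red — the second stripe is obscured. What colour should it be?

274000000 Ω = 274 × 10^6.
The second band gives digit 7 of the significand, and 7 is violet.

violet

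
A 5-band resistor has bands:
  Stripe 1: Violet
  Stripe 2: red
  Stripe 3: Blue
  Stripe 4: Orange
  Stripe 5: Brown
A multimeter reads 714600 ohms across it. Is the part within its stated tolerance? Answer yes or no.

Violet → 7 (first significant figure)
Red → 2 (second significant figure)
Blue → 6 (third significant figure)
Orange → ×10^3 multiplier
Brown → ±1% tolerance
726 × 1000 = 726000 Ω
Allowed range: 718740 Ω to 733260 Ω.
714600 ohms lies outside that range.

no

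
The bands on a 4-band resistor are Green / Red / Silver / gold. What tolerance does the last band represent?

±5%

The last band, gold, is the tolerance band.
Gold corresponds to ±5%.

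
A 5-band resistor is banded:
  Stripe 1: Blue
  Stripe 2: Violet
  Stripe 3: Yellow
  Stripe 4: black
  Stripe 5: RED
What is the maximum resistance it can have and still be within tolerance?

Blue → 6 (first significant figure)
Violet → 7 (second significant figure)
Yellow → 4 (third significant figure)
Black → ×1 multiplier
Red → ±2% tolerance
674 × 1 = 674 Ω
Maximum = 674 × (1 + 2/100) = 687.48 Ω.

687.48 Ω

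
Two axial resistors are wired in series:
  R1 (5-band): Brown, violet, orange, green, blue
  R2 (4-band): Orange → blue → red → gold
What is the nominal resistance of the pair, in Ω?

R1: brown, violet, orange → 173; green ×10^5 → 17300000 Ω.
R2: orange, blue → 36; red ×10^2 → 3600 Ω.
Series: 17300000 + 3600 = 17303600 Ω.

17303600 Ω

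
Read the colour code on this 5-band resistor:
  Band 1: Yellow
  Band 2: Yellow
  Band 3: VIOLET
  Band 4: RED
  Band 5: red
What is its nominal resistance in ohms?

44700 Ω

Yellow → 4 (first significant figure)
Yellow → 4 (second significant figure)
Violet → 7 (third significant figure)
Red → ×10^2 multiplier
447 × 100 = 44700 Ω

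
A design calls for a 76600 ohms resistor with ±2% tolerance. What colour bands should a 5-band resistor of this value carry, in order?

76600 Ω = 766 × 10^2.
7 → violet
6 → blue
6 → blue
Multiplier 10^2 → red.
±2% tolerance → red.

violet, blue, blue, red, red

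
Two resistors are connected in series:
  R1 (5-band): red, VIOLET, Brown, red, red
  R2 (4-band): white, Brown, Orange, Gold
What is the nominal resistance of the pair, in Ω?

R1: red, violet, brown → 271; red ×10^2 → 27100 Ω.
R2: white, brown → 91; orange ×10^3 → 91000 Ω.
Series: 27100 + 91000 = 118100 Ω.

118100 Ω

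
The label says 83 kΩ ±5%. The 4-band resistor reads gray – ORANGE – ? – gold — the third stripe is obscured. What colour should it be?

83000 Ω = 83 × 10^3.
The third band is the multiplier, 10^3, which is orange.

orange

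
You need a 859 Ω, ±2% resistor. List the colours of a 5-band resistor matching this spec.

859 Ω = 859 × 10^0.
8 → grey
5 → green
9 → white
Multiplier 10^0 → black.
±2% tolerance → red.

grey, green, white, black, red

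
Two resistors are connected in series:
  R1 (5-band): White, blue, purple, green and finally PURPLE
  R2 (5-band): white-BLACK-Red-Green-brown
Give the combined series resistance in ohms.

186900000 Ω

R1: white, blue, violet → 967; green ×10^5 → 96700000 Ω.
R2: white, black, red → 902; green ×10^5 → 90200000 Ω.
Series: 96700000 + 90200000 = 186900000 Ω.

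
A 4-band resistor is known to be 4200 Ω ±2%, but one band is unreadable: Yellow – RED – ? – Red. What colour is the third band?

red

4200 Ω = 42 × 10^2.
The third band is the multiplier, 10^2, which is red.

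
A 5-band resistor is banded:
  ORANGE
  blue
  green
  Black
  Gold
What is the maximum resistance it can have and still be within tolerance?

383.25 Ω

Orange → 3 (first significant figure)
Blue → 6 (second significant figure)
Green → 5 (third significant figure)
Black → ×1 multiplier
Gold → ±5% tolerance
365 × 1 = 365 Ω
Maximum = 365 × (1 + 5/100) = 383.25 Ω.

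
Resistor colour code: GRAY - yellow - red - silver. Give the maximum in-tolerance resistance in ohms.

9240 Ω

Grey → 8 (first significant figure)
Yellow → 4 (second significant figure)
Red → ×10^2 multiplier
Silver → ±10% tolerance
84 × 100 = 8400 Ω
Maximum = 8400 × (1 + 10/100) = 9240 Ω.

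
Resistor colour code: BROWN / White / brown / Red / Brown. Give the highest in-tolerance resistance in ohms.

19291 Ω

Brown → 1 (first significant figure)
White → 9 (second significant figure)
Brown → 1 (third significant figure)
Red → ×10^2 multiplier
Brown → ±1% tolerance
191 × 100 = 19100 Ω
Highest = 19100 × (1 + 1/100) = 19291 Ω.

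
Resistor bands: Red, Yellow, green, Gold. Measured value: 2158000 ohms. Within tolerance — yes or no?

no

Red → 2 (first significant figure)
Yellow → 4 (second significant figure)
Green → ×10^5 multiplier
Gold → ±5% tolerance
24 × 100000 = 2400000 Ω
Allowed range: 2280000 Ω to 2520000 Ω.
2158000 ohms lies outside that range.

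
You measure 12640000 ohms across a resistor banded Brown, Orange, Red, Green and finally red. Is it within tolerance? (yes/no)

Brown → 1 (first significant figure)
Orange → 3 (second significant figure)
Red → 2 (third significant figure)
Green → ×10^5 multiplier
Red → ±2% tolerance
132 × 100000 = 13200000 Ω
Allowed range: 12936000 Ω to 13464000 Ω.
12640000 ohms lies outside that range.

no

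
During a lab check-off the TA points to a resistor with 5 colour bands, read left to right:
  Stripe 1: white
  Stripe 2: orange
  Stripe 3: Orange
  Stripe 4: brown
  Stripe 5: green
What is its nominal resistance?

9330 Ω

White → 9 (first significant figure)
Orange → 3 (second significant figure)
Orange → 3 (third significant figure)
Brown → ×10 multiplier
933 × 10 = 9330 Ω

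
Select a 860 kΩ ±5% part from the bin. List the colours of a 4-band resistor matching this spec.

grey, blue, yellow, gold

860000 Ω = 86 × 10^4.
8 → grey
6 → blue
Multiplier 10^4 → yellow.
±5% tolerance → gold.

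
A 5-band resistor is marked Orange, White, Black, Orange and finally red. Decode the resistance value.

390000 Ω

Orange → 3 (first significant figure)
White → 9 (second significant figure)
Black → 0 (third significant figure)
Orange → ×10^3 multiplier
390 × 1000 = 390000 Ω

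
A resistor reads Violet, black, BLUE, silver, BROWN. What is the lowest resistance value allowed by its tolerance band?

6.9894 Ω

Violet → 7 (first significant figure)
Black → 0 (second significant figure)
Blue → 6 (third significant figure)
Silver → ×0.01 multiplier
Brown → ±1% tolerance
706 × 0.01 = 7.06 Ω
Lowest = 7.06 × (1 − 1/100) = 6.9894 Ω.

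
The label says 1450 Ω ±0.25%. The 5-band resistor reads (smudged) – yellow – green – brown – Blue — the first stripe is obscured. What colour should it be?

1450 Ω = 145 × 10^1.
The first band gives digit 1 of the significand, and 1 is brown.

brown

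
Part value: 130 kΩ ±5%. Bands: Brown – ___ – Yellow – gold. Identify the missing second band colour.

orange

130000 Ω = 13 × 10^4.
The second band gives digit 3 of the significand, and 3 is orange.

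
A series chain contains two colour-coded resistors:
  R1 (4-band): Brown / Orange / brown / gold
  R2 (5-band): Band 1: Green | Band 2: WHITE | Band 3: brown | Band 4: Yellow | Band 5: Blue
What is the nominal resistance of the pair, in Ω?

5910130 Ω

R1: brown, orange → 13; brown ×10 → 130 Ω.
R2: green, white, brown → 591; yellow ×10^4 → 5910000 Ω.
Series: 130 + 5910000 = 5910130 Ω.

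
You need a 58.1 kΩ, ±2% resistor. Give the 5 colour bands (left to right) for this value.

58100 Ω = 581 × 10^2.
5 → green
8 → grey
1 → brown
Multiplier 10^2 → red.
±2% tolerance → red.

green, grey, brown, red, red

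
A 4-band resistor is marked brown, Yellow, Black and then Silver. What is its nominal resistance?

14 Ω

Brown → 1 (first significant figure)
Yellow → 4 (second significant figure)
Black → ×1 multiplier
14 × 1 = 14 Ω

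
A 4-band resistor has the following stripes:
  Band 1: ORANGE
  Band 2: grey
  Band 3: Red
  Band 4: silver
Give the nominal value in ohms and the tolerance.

3800 Ω ±10%

Orange → 3 (first significant figure)
Grey → 8 (second significant figure)
Red → ×10^2 multiplier
Silver → ±10% tolerance
38 × 100 = 3800 Ω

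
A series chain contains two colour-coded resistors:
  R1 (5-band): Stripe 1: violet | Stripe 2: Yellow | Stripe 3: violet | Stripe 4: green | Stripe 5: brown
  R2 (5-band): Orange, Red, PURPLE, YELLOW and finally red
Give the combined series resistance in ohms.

77970000 Ω

R1: violet, yellow, violet → 747; green ×10^5 → 74700000 Ω.
R2: orange, red, violet → 327; yellow ×10^4 → 3270000 Ω.
Series: 74700000 + 3270000 = 77970000 Ω.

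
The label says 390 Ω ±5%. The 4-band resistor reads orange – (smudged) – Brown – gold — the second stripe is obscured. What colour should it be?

390 Ω = 39 × 10^1.
The second band gives digit 9 of the significand, and 9 is white.

white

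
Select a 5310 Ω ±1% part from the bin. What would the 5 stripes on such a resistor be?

5310 Ω = 531 × 10^1.
5 → green
3 → orange
1 → brown
Multiplier 10^1 → brown.
±1% tolerance → brown.

green, orange, brown, brown, brown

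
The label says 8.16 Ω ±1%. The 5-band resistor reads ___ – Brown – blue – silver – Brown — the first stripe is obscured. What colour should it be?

grey

8.16 Ω = 816 × 10^-2.
The first band gives digit 8 of the significand, and 8 is grey.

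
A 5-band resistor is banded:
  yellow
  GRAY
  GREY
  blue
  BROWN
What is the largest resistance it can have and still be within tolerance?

Yellow → 4 (first significant figure)
Grey → 8 (second significant figure)
Grey → 8 (third significant figure)
Blue → ×10^6 multiplier
Brown → ±1% tolerance
488 × 1000000 = 488000000 Ω
Largest = 488000000 × (1 + 1/100) = 492880000 Ω.

492880000 Ω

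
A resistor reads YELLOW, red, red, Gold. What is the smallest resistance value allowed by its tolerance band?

3990 Ω

Yellow → 4 (first significant figure)
Red → 2 (second significant figure)
Red → ×10^2 multiplier
Gold → ±5% tolerance
42 × 100 = 4200 Ω
Smallest = 4200 × (1 − 5/100) = 3990 Ω.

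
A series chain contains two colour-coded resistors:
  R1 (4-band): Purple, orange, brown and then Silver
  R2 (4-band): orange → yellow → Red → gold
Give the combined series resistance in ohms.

R1: violet, orange → 73; brown ×10 → 730 Ω.
R2: orange, yellow → 34; red ×10^2 → 3400 Ω.
Series: 730 + 3400 = 4130 Ω.

4130 Ω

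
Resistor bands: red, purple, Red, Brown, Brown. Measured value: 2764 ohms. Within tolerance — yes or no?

no

Red → 2 (first significant figure)
Violet → 7 (second significant figure)
Red → 2 (third significant figure)
Brown → ×10 multiplier
Brown → ±1% tolerance
272 × 10 = 2720 Ω
Allowed range: 2692.8 Ω to 2747.2 Ω.
2764 ohms lies outside that range.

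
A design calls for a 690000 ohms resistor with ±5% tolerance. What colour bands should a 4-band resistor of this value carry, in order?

blue, white, yellow, gold

690000 Ω = 69 × 10^4.
6 → blue
9 → white
Multiplier 10^4 → yellow.
±5% tolerance → gold.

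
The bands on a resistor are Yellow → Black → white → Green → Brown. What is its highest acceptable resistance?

41309000 Ω

Yellow → 4 (first significant figure)
Black → 0 (second significant figure)
White → 9 (third significant figure)
Green → ×10^5 multiplier
Brown → ±1% tolerance
409 × 100000 = 40900000 Ω
Highest = 40900000 × (1 + 1/100) = 41309000 Ω.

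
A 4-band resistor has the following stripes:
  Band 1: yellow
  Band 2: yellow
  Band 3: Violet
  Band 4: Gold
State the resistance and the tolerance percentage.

440000000 Ω ±5%

Yellow → 4 (first significant figure)
Yellow → 4 (second significant figure)
Violet → ×10^7 multiplier
Gold → ±5% tolerance
44 × 10000000 = 440000000 Ω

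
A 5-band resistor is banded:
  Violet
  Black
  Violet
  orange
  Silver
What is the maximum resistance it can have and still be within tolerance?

Violet → 7 (first significant figure)
Black → 0 (second significant figure)
Violet → 7 (third significant figure)
Orange → ×10^3 multiplier
Silver → ±10% tolerance
707 × 1000 = 707000 Ω
Maximum = 707000 × (1 + 10/100) = 777700 Ω.

777700 Ω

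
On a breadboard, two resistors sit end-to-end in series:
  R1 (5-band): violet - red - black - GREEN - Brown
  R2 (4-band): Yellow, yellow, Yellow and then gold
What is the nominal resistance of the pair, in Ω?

R1: violet, red, black → 720; green ×10^5 → 72000000 Ω.
R2: yellow, yellow → 44; yellow ×10^4 → 440000 Ω.
Series: 72000000 + 440000 = 72440000 Ω.

72440000 Ω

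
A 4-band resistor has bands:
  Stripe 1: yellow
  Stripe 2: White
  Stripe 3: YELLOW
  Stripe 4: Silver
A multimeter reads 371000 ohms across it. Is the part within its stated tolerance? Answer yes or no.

no

Yellow → 4 (first significant figure)
White → 9 (second significant figure)
Yellow → ×10^4 multiplier
Silver → ±10% tolerance
49 × 10000 = 490000 Ω
Allowed range: 441000 Ω to 539000 Ω.
371000 ohms lies outside that range.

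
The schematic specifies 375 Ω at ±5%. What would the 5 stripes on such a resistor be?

orange, violet, green, black, gold

375 Ω = 375 × 10^0.
3 → orange
7 → violet
5 → green
Multiplier 10^0 → black.
±5% tolerance → gold.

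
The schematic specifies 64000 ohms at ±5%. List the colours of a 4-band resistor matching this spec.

64000 Ω = 64 × 10^3.
6 → blue
4 → yellow
Multiplier 10^3 → orange.
±5% tolerance → gold.

blue, yellow, orange, gold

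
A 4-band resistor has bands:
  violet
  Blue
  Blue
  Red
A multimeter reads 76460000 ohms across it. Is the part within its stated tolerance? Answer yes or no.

yes

Violet → 7 (first significant figure)
Blue → 6 (second significant figure)
Blue → ×10^6 multiplier
Red → ±2% tolerance
76 × 1000000 = 76000000 Ω
Allowed range: 74480000 Ω to 77520000 Ω.
76460000 ohms lies inside that range.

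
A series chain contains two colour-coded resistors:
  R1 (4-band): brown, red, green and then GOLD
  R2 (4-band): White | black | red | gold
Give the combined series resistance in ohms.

1209000 Ω

R1: brown, red → 12; green ×10^5 → 1200000 Ω.
R2: white, black → 90; red ×10^2 → 9000 Ω.
Series: 1200000 + 9000 = 1209000 Ω.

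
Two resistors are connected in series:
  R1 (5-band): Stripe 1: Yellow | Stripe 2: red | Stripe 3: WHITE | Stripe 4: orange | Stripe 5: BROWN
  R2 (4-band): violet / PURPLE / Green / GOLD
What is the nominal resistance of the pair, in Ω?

8129000 Ω

R1: yellow, red, white → 429; orange ×10^3 → 429000 Ω.
R2: violet, violet → 77; green ×10^5 → 7700000 Ω.
Series: 429000 + 7700000 = 8129000 Ω.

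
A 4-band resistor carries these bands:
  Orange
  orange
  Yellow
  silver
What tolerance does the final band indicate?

The last band, silver, is the tolerance band.
Silver corresponds to ±10%.

±10%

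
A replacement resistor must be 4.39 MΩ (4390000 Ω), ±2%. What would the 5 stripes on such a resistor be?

4390000 Ω = 439 × 10^4.
4 → yellow
3 → orange
9 → white
Multiplier 10^4 → yellow.
±2% tolerance → red.

yellow, orange, white, yellow, red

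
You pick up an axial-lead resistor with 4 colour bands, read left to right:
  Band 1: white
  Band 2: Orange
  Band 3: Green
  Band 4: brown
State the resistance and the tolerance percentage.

White → 9 (first significant figure)
Orange → 3 (second significant figure)
Green → ×10^5 multiplier
Brown → ±1% tolerance
93 × 100000 = 9300000 Ω

9300000 Ω ±1%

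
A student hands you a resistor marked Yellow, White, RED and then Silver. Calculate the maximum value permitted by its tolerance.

5390 Ω

Yellow → 4 (first significant figure)
White → 9 (second significant figure)
Red → ×10^2 multiplier
Silver → ±10% tolerance
49 × 100 = 4900 Ω
Maximum = 4900 × (1 + 10/100) = 5390 Ω.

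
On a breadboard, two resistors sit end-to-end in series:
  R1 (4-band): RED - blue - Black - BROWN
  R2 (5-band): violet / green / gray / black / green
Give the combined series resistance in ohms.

784 Ω

R1: red, blue → 26; black ×1 → 26 Ω.
R2: violet, green, grey → 758; black ×1 → 758 Ω.
Series: 26 + 758 = 784 Ω.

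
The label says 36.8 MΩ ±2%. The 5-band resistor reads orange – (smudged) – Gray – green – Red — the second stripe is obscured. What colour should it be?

36800000 Ω = 368 × 10^5.
The second band gives digit 6 of the significand, and 6 is blue.

blue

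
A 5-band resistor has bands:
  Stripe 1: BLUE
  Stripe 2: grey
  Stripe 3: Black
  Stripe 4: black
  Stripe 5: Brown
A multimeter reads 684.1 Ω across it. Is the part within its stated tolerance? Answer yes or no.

Blue → 6 (first significant figure)
Grey → 8 (second significant figure)
Black → 0 (third significant figure)
Black → ×1 multiplier
Brown → ±1% tolerance
680 × 1 = 680 Ω
Allowed range: 673.2 Ω to 686.8 Ω.
684.1 Ω lies inside that range.

yes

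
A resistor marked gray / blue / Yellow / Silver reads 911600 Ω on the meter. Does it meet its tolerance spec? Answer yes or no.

yes

Grey → 8 (first significant figure)
Blue → 6 (second significant figure)
Yellow → ×10^4 multiplier
Silver → ±10% tolerance
86 × 10000 = 860000 Ω
Allowed range: 774000 Ω to 946000 Ω.
911600 Ω lies inside that range.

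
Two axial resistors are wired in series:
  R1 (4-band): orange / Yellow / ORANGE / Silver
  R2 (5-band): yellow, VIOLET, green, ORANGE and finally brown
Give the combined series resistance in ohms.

509000 Ω

R1: orange, yellow → 34; orange ×10^3 → 34000 Ω.
R2: yellow, violet, green → 475; orange ×10^3 → 475000 Ω.
Series: 34000 + 475000 = 509000 Ω.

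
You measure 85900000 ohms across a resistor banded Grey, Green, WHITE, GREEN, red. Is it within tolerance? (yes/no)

Grey → 8 (first significant figure)
Green → 5 (second significant figure)
White → 9 (third significant figure)
Green → ×10^5 multiplier
Red → ±2% tolerance
859 × 100000 = 85900000 Ω
Allowed range: 84182000 Ω to 87618000 Ω.
85900000 ohms lies inside that range.

yes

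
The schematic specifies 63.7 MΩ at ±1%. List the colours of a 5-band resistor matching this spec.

63700000 Ω = 637 × 10^5.
6 → blue
3 → orange
7 → violet
Multiplier 10^5 → green.
±1% tolerance → brown.

blue, orange, violet, green, brown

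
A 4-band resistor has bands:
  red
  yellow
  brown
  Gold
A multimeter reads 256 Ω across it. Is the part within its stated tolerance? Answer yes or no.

no

Red → 2 (first significant figure)
Yellow → 4 (second significant figure)
Brown → ×10 multiplier
Gold → ±5% tolerance
24 × 10 = 240 Ω
Allowed range: 228 Ω to 252 Ω.
256 Ω lies outside that range.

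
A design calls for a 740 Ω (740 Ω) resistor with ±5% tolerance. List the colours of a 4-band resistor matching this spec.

740 Ω = 74 × 10^1.
7 → violet
4 → yellow
Multiplier 10^1 → brown.
±5% tolerance → gold.

violet, yellow, brown, gold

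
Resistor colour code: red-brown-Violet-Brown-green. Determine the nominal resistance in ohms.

2170 Ω

Red → 2 (first significant figure)
Brown → 1 (second significant figure)
Violet → 7 (third significant figure)
Brown → ×10 multiplier
217 × 10 = 2170 Ω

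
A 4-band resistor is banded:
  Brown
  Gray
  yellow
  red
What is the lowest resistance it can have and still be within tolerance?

176400 Ω

Brown → 1 (first significant figure)
Grey → 8 (second significant figure)
Yellow → ×10^4 multiplier
Red → ±2% tolerance
18 × 10000 = 180000 Ω
Lowest = 180000 × (1 − 2/100) = 176400 Ω.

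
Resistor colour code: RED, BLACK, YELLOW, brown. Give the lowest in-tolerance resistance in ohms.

Red → 2 (first significant figure)
Black → 0 (second significant figure)
Yellow → ×10^4 multiplier
Brown → ±1% tolerance
20 × 10000 = 200000 Ω
Lowest = 200000 × (1 − 1/100) = 198000 Ω.

198000 Ω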